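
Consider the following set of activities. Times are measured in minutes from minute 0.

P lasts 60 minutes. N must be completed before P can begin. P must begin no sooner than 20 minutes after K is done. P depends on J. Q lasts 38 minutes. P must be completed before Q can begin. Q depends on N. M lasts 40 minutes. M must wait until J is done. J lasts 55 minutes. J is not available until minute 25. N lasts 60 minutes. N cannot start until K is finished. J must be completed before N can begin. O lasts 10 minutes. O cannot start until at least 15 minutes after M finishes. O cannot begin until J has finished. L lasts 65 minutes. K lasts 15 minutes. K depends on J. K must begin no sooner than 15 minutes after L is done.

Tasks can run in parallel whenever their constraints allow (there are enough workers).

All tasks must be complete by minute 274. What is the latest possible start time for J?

Q has no dependents, so it just needs to finish by minute 274. Starting by 274 − 38 = minute 236 achieves that.
P feeds into Q (must start by minute 236); so P must finish by minute 236 and therefore start by minute 176.
N has several dependents: P (must start by minute 176); Q (must start by minute 236). The earliest of those limits is minute 176, so N must start by 176 − 60 = minute 116.
K must finish in time for N (must start by minute 116); P (must start by minute 176, minus 20-minute gap → minute 156). The tightest is minute 116, so K must start by 116 − 15 = minute 101.
To finish by minute 274, O (duration 10) must start no later than minute 264.
Since O (must start by minute 264, minus 15-minute gap → minute 249) depends on it, M must finish by minute 249. Backing off its 40-minute duration gives a latest start of minute 209.
J has several dependents: K (must start by minute 101); M (must start by minute 209); N (must start by minute 116); O (must start by minute 264); P (must start by minute 176). The earliest of those limits is minute 101, so J must start by 101 − 55 = minute 46.

46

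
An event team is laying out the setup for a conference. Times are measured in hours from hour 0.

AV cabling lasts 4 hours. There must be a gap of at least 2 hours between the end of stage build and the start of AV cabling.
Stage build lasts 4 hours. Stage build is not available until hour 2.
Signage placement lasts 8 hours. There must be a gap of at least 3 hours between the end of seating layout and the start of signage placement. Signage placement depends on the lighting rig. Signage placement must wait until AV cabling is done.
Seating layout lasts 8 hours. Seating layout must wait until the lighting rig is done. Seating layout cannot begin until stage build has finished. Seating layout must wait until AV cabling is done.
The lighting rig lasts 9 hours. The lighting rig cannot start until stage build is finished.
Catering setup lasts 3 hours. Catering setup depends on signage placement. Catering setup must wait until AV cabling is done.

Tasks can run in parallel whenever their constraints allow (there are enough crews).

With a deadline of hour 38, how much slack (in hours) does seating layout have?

1

After its own release at hour 2, stage build can start at hour 2 and finishes at hour 6.
After stage build (finishes hour 6, plus 2-hour gap → hour 8), AV cabling can start at hour 8 and finishes at hour 12.
The lighting rig waits on stage build (finishes hour 6), so it starts at hour 6 and finishes at 6 + 9 = hour 15.
Seating layout has to wait for the lighting rig (finishes hour 15); stage build (finishes hour 6); AV cabling (finishes hour 12). The latest of these is hour 15, so seating layout runs hour 15 to 15 + 8 = hour 23.

Working backward from the deadline:
Catering setup must finish by hour 38; it takes 3 hours, so it must start by 38 − 3 = hour 35.
Since catering setup (must start by hour 35) depends on it, signage placement must finish by hour 35. Backing off its 8-hour duration gives a latest start of hour 27.
Seating layout feeds into signage placement (must start by hour 27, minus 3-hour gap → hour 24); so seating layout must finish by hour 24 and therefore start by hour 16.
So seating layout can start as early as hour 15 and as late as hour 16, giving 16 − 15 = 1 hour of slack.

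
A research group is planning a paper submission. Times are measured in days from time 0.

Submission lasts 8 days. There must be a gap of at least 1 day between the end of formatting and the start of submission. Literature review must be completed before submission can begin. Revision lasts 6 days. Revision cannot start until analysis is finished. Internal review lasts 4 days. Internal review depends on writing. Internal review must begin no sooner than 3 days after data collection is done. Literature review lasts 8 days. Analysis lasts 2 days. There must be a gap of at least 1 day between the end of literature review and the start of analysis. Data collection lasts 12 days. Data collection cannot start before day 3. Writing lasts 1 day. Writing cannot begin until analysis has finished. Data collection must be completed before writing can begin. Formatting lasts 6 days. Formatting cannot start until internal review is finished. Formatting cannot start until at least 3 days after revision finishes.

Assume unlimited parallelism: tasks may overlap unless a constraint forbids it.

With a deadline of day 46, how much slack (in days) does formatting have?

9

Data collection cannot begin until its own release at day 3. It runs from day 3 to 3 + 12 = day 15.
Literature review can start immediately at day 0; it finishes at day 8.
Analysis cannot begin until literature review (finishes day 8, plus 1-day gap → day 9). It runs from day 9 to 9 + 2 = day 11.
Revision waits on analysis (finishes day 11), so it starts at day 11 and finishes at 11 + 6 = day 17.
Writing has to wait for analysis (finishes day 11); data collection (finishes day 15). The latest of these is day 15, so writing runs day 15 to 15 + 1 = day 16.
Internal review has to wait for writing (finishes day 16); data collection (finishes day 15, plus 3-day gap → day 18). The latest of these is day 18, so internal review runs day 18 to 18 + 4 = day 22.
Formatting cannot start until internal review (finishes day 22); revision (finishes day 17, plus 3-day gap → day 20). The controlling bound is day 22, so formatting finishes at 22 + 6 = day 28.

Working backward from the deadline:
Submission has no dependents, so it just needs to finish by day 46. Starting by 46 − 8 = day 38 achieves that.
Formatting must finish before submission (must start by day 38, minus 1-day gap → day 37). With a 6-day duration, formatting must start by 37 − 6 = day 31.
So formatting can start as early as day 22 and as late as day 31, giving 31 − 22 = 9 days of slack.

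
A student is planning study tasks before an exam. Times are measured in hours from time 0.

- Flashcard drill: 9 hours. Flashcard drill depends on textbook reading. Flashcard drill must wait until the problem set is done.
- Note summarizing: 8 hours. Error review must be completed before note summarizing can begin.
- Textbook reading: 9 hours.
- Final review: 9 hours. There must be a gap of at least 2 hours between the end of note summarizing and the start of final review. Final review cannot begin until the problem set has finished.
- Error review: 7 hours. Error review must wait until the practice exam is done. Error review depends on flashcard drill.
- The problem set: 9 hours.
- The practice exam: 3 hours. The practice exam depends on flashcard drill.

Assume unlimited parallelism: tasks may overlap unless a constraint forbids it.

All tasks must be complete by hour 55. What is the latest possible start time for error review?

To finish by hour 55, final review (duration 9) must start no later than hour 46.
Note summarizing must finish before final review (must start by hour 46, minus 2-hour gap → hour 44). With an 8-hour duration, note summarizing must start by 44 − 8 = hour 36.
Since note summarizing (must start by hour 36) depends on it, error review must finish by hour 36. Backing off its 7-hour duration gives a latest start of hour 29.

29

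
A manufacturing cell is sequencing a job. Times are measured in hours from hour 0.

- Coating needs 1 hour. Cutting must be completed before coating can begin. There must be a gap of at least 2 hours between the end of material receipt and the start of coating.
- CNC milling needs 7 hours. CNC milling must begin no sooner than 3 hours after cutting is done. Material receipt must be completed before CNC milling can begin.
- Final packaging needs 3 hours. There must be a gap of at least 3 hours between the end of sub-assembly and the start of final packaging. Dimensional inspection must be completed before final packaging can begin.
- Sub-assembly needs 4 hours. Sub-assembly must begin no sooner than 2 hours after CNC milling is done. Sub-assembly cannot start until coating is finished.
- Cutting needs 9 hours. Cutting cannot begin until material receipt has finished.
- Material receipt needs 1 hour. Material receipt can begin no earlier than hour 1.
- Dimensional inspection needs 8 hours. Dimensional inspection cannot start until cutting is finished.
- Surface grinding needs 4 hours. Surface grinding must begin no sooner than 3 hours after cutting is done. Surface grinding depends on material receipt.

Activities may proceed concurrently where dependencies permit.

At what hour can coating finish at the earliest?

12

After its own release at hour 1, material receipt can start at hour 1 and finishes at hour 2.
Cutting waits on material receipt (finishes hour 2), so it starts at hour 2 and finishes at 2 + 9 = hour 11.
Coating has to wait for cutting (finishes hour 11); material receipt (finishes hour 2, plus 2-hour gap → hour 4). The latest of these is hour 11, so coating runs hour 11 to 11 + 1 = hour 12.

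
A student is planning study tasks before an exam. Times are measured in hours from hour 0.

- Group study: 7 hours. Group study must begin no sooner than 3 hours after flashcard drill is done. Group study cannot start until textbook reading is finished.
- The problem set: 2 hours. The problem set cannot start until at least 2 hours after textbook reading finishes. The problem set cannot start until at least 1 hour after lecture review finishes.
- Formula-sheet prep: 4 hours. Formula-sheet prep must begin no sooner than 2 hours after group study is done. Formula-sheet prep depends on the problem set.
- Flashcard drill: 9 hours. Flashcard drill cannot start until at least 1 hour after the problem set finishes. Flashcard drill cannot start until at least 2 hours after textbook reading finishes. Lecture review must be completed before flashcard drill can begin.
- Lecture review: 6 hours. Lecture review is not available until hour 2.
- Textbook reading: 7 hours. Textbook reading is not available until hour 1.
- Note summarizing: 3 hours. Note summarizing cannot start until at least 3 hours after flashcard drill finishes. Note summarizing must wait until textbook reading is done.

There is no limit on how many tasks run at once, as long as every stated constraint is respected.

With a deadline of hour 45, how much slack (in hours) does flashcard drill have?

Lecture review waits on its own release at hour 2, so it starts at hour 2 and finishes at 2 + 6 = hour 8.
Textbook reading waits on its own release at hour 1, so it starts at hour 1 and finishes at 1 + 7 = hour 8.
The problem set needs all of textbook reading (finishes hour 8, plus 2-hour gap → hour 10); lecture review (finishes hour 8, plus 1-hour gap → hour 9). That puts its earliest start at hour 10; it finishes at 10 + 2 = hour 12.
Flashcard drill has to wait for the problem set (finishes hour 12, plus 1-hour gap → hour 13); textbook reading (finishes hour 8, plus 2-hour gap → hour 10); lecture review (finishes hour 8). The latest of these is hour 13, so flashcard drill runs hour 13 to 13 + 9 = hour 22.

Working backward from the deadline:
Formula-sheet prep must finish by hour 45; it takes 4 hours, so it must start by 45 − 4 = hour 41.
Since formula-sheet prep (must start by hour 41, minus 2-hour gap → hour 39) depends on it, group study must finish by hour 39. Backing off its 7-hour duration gives a latest start of hour 32.
To finish by hour 45, note summarizing (duration 3) must start no later than hour 42.
Flashcard drill must finish in time for group study (must start by hour 32, minus 3-hour gap → hour 29); note summarizing (must start by hour 42, minus 3-hour gap → hour 39). The tightest is hour 29, so flashcard drill must start by 29 − 9 = hour 20.
So flashcard drill can start as early as hour 13 and as late as hour 20, giving 20 − 13 = 7 hours of slack.

7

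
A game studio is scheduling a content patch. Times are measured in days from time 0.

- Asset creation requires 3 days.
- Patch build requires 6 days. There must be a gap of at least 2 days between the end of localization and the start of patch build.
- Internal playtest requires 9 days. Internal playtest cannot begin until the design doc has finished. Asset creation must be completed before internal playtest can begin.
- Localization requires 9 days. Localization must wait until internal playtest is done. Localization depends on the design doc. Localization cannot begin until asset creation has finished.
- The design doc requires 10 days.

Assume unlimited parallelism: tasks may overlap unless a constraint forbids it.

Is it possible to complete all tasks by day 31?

Asset creation can start immediately at day 0; it finishes at day 3.
Nothing blocks the design doc, so it runs from day 0 to day 10.
Internal playtest cannot start until the design doc (finishes day 10); asset creation (finishes day 3). The controlling bound is day 10, so internal playtest finishes at 10 + 9 = day 19.
Localization has to wait for internal playtest (finishes day 19); the design doc (finishes day 10); asset creation (finishes day 3). The latest of these is day 19, so localization runs day 19 to 19 + 9 = day 28.
Patch build cannot begin until localization (finishes day 28, plus 2-day gap → day 30). It runs from day 30 to 30 + 6 = day 36.
The earliest everything can be done is day 36, which is after the deadline of 31, so it is not possible.

No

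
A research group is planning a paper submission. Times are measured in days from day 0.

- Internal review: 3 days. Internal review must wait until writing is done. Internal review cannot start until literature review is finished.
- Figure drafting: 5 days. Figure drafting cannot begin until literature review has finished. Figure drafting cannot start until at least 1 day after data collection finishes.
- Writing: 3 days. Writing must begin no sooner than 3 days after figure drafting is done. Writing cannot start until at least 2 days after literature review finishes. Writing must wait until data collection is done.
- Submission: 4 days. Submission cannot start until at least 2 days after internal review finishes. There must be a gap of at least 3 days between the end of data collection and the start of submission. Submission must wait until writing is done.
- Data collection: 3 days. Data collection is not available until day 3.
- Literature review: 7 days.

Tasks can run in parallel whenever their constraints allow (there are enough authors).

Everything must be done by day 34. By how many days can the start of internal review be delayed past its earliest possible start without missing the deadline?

Data collection cannot begin until its own release at day 3. It runs from day 3 to 3 + 3 = day 6.
Literature review can start immediately at day 0; it finishes at day 7.
Figure drafting cannot start until literature review (finishes day 7); data collection (finishes day 6, plus 1-day gap → day 7). The controlling bound is day 7, so figure drafting finishes at 7 + 5 = day 12.
Writing has to wait for figure drafting (finishes day 12, plus 3-day gap → day 15); literature review (finishes day 7, plus 2-day gap → day 9); data collection (finishes day 6). The latest of these is day 15, so writing runs day 15 to 15 + 3 = day 18.
For internal review: writing (finishes day 18); literature review (finishes day 7). Taking the maximum gives a start of day 18, and it finishes at 18 + 3 = day 21.

Working backward from the deadline:
To finish by day 34, submission (duration 4) must start no later than day 30.
Since submission (must start by day 30, minus 2-day gap → day 28) depends on it, internal review must finish by day 28. Backing off its 3-day duration gives a latest start of day 25.
So internal review can start as early as day 18 and as late as day 25, giving 25 − 18 = 7 days of slack.

7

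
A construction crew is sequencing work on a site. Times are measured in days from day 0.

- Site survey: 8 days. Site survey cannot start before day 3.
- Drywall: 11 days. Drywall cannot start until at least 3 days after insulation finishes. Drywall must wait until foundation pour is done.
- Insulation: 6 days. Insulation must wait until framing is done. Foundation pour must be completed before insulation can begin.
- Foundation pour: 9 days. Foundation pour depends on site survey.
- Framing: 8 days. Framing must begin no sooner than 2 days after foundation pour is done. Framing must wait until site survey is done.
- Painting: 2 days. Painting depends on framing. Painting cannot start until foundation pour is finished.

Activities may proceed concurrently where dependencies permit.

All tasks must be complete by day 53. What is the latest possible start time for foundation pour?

14

Drywall has no dependents, so it just needs to finish by day 53. Starting by 53 − 11 = day 42 achieves that.
Insulation must finish before drywall (must start by day 42, minus 3-day gap → day 39). With a 6-day duration, insulation must start by 39 − 6 = day 33.
Painting must finish by day 53; it takes 2 days, so it must start by 53 − 2 = day 51.
Framing feeds insulation (must start by day 33); painting (must start by day 51). Taking the minimum, framing must finish by day 33 and start by 33 − 8 = day 25.
Foundation pour has several dependents: framing (must start by day 25, minus 2-day gap → day 23); insulation (must start by day 33); drywall (must start by day 42); painting (must start by day 51). The earliest of those limits is day 23, so foundation pour must start by 23 − 9 = day 14.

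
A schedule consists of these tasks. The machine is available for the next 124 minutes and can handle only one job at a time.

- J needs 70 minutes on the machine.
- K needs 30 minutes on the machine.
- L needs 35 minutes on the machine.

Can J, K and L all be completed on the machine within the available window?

No

Running back to back, the jobs need 70 + 30 + 35 = 135 minutes on the machine.
Since 135 > 124, they cannot all fit.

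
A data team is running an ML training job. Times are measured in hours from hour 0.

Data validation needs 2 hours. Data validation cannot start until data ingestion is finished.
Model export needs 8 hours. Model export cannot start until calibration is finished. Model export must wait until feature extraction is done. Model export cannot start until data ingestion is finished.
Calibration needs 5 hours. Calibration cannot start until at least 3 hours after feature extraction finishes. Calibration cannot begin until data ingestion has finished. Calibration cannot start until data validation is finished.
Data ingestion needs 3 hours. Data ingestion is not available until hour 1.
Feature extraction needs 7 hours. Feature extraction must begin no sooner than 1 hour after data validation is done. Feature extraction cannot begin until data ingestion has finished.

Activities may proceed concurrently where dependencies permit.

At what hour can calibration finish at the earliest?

22

After its own release at hour 1, data ingestion can start at hour 1 and finishes at hour 4.
After data ingestion (finishes hour 4), data validation can start at hour 4 and finishes at hour 6.
Feature extraction has to wait for data validation (finishes hour 6, plus 1-hour gap → hour 7); data ingestion (finishes hour 4). The latest of these is hour 7, so feature extraction runs hour 7 to 7 + 7 = hour 14.
Calibration has to wait for feature extraction (finishes hour 14, plus 3-hour gap → hour 17); data ingestion (finishes hour 4); data validation (finishes hour 6). The latest of these is hour 17, so calibration runs hour 17 to 17 + 5 = hour 22.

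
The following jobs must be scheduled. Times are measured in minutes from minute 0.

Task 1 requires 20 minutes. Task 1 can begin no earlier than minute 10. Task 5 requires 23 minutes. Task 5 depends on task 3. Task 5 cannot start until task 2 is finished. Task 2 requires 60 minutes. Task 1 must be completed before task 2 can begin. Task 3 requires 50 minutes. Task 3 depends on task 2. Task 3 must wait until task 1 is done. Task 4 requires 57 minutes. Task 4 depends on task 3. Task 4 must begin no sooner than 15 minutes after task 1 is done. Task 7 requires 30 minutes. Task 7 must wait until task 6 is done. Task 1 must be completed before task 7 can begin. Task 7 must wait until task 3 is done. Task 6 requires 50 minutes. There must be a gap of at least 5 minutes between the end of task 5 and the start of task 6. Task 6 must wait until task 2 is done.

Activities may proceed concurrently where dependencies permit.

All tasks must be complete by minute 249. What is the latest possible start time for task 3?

Task 4 has no dependents, so it just needs to finish by minute 249. Starting by 249 − 57 = minute 192 achieves that.
Task 7 must finish by minute 249; it takes 30 minutes, so it must start by 249 − 30 = minute 219.
Task 6 must finish before task 7 (must start by minute 219). With a 50-minute duration, task 6 must start by 219 − 50 = minute 169.
Since task 6 (must start by minute 169, minus 5-minute gap → minute 164) depends on it, task 5 must finish by minute 164. Backing off its 23-minute duration gives a latest start of minute 141.
Task 3 feeds task 4 (must start by minute 192); task 5 (must start by minute 141); task 7 (must start by minute 219). Taking the minimum, task 3 must finish by minute 141 and start by 141 − 50 = minute 91.

91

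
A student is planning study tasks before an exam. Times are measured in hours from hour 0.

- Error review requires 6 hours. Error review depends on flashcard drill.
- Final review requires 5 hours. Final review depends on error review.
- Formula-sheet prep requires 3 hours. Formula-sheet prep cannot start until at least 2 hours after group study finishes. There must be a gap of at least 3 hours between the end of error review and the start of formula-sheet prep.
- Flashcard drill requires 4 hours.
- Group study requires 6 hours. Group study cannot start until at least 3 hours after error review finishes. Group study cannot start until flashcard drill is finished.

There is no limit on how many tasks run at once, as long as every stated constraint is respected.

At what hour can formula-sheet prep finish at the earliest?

24

Nothing blocks flashcard drill, so it runs from hour 0 to hour 4.
Error review cannot begin until flashcard drill (finishes hour 4). It runs from hour 4 to 4 + 6 = hour 10.
Group study needs all of error review (finishes hour 10, plus 3-hour gap → hour 13); flashcard drill (finishes hour 4). That puts its earliest start at hour 13; it finishes at 13 + 6 = hour 19.
Formula-sheet prep needs all of group study (finishes hour 19, plus 2-hour gap → hour 21); error review (finishes hour 10, plus 3-hour gap → hour 13). That puts its earliest start at hour 21; it finishes at 21 + 3 = hour 24.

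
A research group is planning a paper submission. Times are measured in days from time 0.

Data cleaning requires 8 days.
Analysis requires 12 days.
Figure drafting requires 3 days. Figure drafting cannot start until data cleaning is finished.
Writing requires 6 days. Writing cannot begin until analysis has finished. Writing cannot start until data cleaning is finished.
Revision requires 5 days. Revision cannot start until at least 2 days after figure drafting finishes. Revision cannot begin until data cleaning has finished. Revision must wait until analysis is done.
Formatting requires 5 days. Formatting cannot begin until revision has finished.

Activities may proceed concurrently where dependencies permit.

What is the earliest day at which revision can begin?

13

Analysis can start immediately at day 0; it finishes at day 12.
Data cleaning has no prerequisites, so it starts at day 0 and finishes at day 8.
Figure drafting cannot begin until data cleaning (finishes day 8). It runs from day 8 to 8 + 3 = day 11.
Revision waits on figure drafting (finishes day 11, plus 2-day gap → day 13); data cleaning (finishes day 8); analysis (finishes day 12). The latest of these is day 13, which is the earliest revision can start.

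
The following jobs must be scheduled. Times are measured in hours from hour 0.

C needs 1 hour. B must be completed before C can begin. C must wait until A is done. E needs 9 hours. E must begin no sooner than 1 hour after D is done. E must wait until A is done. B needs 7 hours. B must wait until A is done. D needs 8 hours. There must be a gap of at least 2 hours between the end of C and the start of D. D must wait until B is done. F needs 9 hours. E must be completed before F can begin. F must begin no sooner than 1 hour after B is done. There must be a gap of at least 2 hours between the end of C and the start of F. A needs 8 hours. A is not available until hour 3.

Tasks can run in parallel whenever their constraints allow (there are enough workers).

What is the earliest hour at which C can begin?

A waits on its own release at hour 3, so it starts at hour 3 and finishes at 3 + 8 = hour 11.
B cannot begin until A (finishes hour 11). It runs from hour 11 to 11 + 7 = hour 18.
C waits on B (finishes hour 18); A (finishes hour 11). The latest of these is hour 18, which is the earliest C can start.

18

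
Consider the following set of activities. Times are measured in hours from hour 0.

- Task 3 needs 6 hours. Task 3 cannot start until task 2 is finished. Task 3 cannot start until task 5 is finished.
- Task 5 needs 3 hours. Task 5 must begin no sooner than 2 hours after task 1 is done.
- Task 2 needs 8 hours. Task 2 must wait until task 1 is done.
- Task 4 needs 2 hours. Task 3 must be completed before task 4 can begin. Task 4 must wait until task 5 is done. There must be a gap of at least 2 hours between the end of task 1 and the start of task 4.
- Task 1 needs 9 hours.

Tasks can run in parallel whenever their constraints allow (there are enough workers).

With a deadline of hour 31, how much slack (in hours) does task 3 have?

6

Task 1 can start immediately at hour 0; it finishes at hour 9.
Task 5 waits on task 1 (finishes hour 9, plus 2-hour gap → hour 11), so it starts at hour 11 and finishes at 11 + 3 = hour 14.
Task 2 waits on task 1 (finishes hour 9), so it starts at hour 9 and finishes at 9 + 8 = hour 17.
Task 3 cannot start until task 2 (finishes hour 17); task 5 (finishes hour 14). The controlling bound is hour 17, so task 3 finishes at 17 + 6 = hour 23.

Working backward from the deadline:
To finish by hour 31, task 4 (duration 2) must start no later than hour 29.
Task 3 must finish before task 4 (must start by hour 29). With a 6-hour duration, task 3 must start by 29 − 6 = hour 23.
So task 3 can start as early as hour 17 and as late as hour 23, giving 23 − 17 = 6 hours of slack.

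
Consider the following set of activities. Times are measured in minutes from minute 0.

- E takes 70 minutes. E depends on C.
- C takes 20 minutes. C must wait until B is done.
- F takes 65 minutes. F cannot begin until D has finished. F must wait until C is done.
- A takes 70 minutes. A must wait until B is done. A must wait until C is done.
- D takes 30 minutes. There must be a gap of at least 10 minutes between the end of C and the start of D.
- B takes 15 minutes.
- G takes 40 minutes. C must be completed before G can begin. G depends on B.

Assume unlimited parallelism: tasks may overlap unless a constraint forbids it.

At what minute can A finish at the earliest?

Nothing blocks B, so it runs from minute 0 to minute 15.
C cannot begin until B (finishes minute 15). It runs from minute 15 to 15 + 20 = minute 35.
A cannot start until B (finishes minute 15); C (finishes minute 35). The controlling bound is minute 35, so A finishes at 35 + 70 = minute 105.

105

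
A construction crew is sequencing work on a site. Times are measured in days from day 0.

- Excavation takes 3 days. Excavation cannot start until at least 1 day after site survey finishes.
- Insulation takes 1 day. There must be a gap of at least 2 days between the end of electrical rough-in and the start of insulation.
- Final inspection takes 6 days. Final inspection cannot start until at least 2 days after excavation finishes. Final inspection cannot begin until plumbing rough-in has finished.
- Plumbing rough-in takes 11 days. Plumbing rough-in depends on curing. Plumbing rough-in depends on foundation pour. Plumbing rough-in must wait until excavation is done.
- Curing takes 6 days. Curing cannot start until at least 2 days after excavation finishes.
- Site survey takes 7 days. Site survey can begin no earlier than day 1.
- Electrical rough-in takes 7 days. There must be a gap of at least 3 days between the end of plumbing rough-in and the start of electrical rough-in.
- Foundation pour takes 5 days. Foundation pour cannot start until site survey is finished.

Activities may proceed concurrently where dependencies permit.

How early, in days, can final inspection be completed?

Site survey cannot begin until its own release at day 1. It runs from day 1 to 1 + 7 = day 8.
Foundation pour waits on site survey (finishes day 8), so it starts at day 8 and finishes at 8 + 5 = day 13.
Excavation waits on site survey (finishes day 8, plus 1-day gap → day 9), so it starts at day 9 and finishes at 9 + 3 = day 12.
After excavation (finishes day 12, plus 2-day gap → day 14), curing can start at day 14 and finishes at day 20.
Plumbing rough-in cannot start until curing (finishes day 20); foundation pour (finishes day 13); excavation (finishes day 12). The controlling bound is day 20, so plumbing rough-in finishes at 20 + 11 = day 31.
Final inspection has to wait for excavation (finishes day 12, plus 2-day gap → day 14); plumbing rough-in (finishes day 31). The latest of these is day 31, so final inspection runs day 31 to 31 + 6 = day 37.

37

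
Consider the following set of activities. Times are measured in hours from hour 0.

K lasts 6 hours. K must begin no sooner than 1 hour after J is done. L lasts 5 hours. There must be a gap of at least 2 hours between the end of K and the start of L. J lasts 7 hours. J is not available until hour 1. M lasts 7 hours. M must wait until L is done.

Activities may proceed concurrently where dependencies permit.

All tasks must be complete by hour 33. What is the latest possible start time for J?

5

M must finish by hour 33; it takes 7 hours, so it must start by 33 − 7 = hour 26.
L must finish before M (must start by hour 26). With a 5-hour duration, L must start by 26 − 5 = hour 21.
Since L (must start by hour 21, minus 2-hour gap → hour 19) depends on it, K must finish by hour 19. Backing off its 6-hour duration gives a latest start of hour 13.
J feeds into K (must start by hour 13, minus 1-hour gap → hour 12); so J must finish by hour 12 and therefore start by hour 5.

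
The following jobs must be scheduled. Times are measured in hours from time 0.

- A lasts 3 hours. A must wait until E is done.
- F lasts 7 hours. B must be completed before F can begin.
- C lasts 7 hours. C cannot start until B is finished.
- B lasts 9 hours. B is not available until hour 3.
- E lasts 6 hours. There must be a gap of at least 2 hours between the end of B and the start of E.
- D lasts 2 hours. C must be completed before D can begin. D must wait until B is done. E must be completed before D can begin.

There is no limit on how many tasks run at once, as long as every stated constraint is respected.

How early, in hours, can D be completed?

22

After its own release at hour 3, B can start at hour 3 and finishes at hour 12.
E cannot begin until B (finishes hour 12, plus 2-hour gap → hour 14). It runs from hour 14 to 14 + 6 = hour 20.
C waits on B (finishes hour 12), so it starts at hour 12 and finishes at 12 + 7 = hour 19.
D needs all of C (finishes hour 19); B (finishes hour 12); E (finishes hour 20). That puts its earliest start at hour 20; it finishes at 20 + 2 = hour 22.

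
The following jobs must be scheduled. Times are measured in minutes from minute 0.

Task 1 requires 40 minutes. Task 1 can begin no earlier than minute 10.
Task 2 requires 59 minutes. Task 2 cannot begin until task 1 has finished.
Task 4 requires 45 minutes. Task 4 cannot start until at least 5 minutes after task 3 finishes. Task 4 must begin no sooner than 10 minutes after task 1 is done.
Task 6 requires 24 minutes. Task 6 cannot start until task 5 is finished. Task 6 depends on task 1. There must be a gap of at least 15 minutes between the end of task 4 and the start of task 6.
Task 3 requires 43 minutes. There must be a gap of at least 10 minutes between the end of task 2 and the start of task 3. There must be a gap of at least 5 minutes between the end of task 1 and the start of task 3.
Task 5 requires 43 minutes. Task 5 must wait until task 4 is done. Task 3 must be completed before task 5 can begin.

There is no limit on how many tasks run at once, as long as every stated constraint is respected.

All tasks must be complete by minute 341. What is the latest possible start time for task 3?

181

Task 6 must finish by minute 341; it takes 24 minutes, so it must start by 341 − 24 = minute 317.
Since task 6 (must start by minute 317) depends on it, task 5 must finish by minute 317. Backing off its 43-minute duration gives a latest start of minute 274.
Task 4 must finish in time for task 5 (must start by minute 274); task 6 (must start by minute 317, minus 15-minute gap → minute 302). The tightest is minute 274, so task 4 must start by 274 − 45 = minute 229.
For task 3: task 4 (must start by minute 229, minus 5-minute gap → minute 224); task 5 (must start by minute 274). The most restrictive is minute 224; with a 43-minute duration, task 3 must start by minute 181.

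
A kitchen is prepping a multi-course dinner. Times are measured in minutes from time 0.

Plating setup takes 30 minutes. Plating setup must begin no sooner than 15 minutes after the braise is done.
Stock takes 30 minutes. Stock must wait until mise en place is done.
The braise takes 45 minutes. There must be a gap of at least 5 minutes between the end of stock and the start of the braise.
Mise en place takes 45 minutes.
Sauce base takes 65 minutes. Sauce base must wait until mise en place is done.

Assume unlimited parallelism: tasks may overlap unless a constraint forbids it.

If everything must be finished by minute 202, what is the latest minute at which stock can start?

Plating setup has no dependents, so it just needs to finish by minute 202. Starting by 202 − 30 = minute 172 achieves that.
The braise feeds into plating setup (must start by minute 172, minus 15-minute gap → minute 157); so the braise must finish by minute 157 and therefore start by minute 112.
Stock must finish before the braise (must start by minute 112, minus 5-minute gap → minute 107). With a 30-minute duration, stock must start by 107 − 30 = minute 77.

77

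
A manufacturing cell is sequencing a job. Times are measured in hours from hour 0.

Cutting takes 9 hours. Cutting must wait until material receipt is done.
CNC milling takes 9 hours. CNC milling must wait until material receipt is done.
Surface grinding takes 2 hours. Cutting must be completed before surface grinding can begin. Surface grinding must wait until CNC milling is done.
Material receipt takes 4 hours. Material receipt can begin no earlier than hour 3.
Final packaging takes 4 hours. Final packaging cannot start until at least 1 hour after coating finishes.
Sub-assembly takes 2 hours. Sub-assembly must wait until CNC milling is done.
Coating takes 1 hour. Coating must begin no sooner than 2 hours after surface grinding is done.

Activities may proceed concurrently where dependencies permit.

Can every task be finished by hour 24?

After its own release at hour 3, material receipt can start at hour 3 and finishes at hour 7.
After material receipt (finishes hour 7), CNC milling can start at hour 7 and finishes at hour 16.
Sub-assembly cannot begin until CNC milling (finishes hour 16). It runs from hour 16 to 16 + 2 = hour 18.
Cutting cannot begin until material receipt (finishes hour 7). It runs from hour 7 to 7 + 9 = hour 16.
For surface grinding: cutting (finishes hour 16); CNC milling (finishes hour 16). Taking the maximum gives a start of hour 16, and it finishes at 16 + 2 = hour 18.
Coating cannot begin until surface grinding (finishes hour 18, plus 2-hour gap → hour 20). It runs from hour 20 to 20 + 1 = hour 21.
After coating (finishes hour 21, plus 1-hour gap → hour 22), final packaging can start at hour 22 and finishes at hour 26.
The earliest everything can be done is hour 26, which is after the deadline of 24, so it is not possible.

No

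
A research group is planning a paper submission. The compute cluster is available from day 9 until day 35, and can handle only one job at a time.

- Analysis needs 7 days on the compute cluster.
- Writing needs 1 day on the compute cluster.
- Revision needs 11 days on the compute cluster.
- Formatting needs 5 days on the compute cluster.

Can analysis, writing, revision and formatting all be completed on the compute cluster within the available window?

Yes

The compute cluster window is 35 − 9 = 26 days.
Running back to back, the jobs need 7 + 1 + 11 + 5 = 24 days on the compute cluster.
Since 24 ≤ 26, they fit within the window.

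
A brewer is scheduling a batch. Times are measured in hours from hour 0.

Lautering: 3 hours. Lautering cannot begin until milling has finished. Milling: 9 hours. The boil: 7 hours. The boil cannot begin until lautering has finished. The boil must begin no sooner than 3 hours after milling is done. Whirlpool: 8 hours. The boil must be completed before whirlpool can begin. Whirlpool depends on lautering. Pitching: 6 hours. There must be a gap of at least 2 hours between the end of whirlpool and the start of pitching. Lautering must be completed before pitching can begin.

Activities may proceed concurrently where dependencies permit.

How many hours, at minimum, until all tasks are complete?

35

Milling has no prerequisites, so it starts at hour 0 and finishes at hour 9.
After milling (finishes hour 9), lautering can start at hour 9 and finishes at hour 12.
The boil needs all of lautering (finishes hour 12); milling (finishes hour 9, plus 3-hour gap → hour 12). That puts its earliest start at hour 12; it finishes at 12 + 7 = hour 19.
For whirlpool: the boil (finishes hour 19); lautering (finishes hour 12). Taking the maximum gives a start of hour 19, and it finishes at 19 + 8 = hour 27.
Pitching cannot start until whirlpool (finishes hour 27, plus 2-hour gap → hour 29); lautering (finishes hour 12). The controlling bound is hour 29, so pitching finishes at 29 + 6 = hour 35.
All tasks are finished once the last one completes. Finish times: Milling at 9, Lautering at 12, The boil at 19, Whirlpool at 27, Pitching at 35. The latest is hour 35.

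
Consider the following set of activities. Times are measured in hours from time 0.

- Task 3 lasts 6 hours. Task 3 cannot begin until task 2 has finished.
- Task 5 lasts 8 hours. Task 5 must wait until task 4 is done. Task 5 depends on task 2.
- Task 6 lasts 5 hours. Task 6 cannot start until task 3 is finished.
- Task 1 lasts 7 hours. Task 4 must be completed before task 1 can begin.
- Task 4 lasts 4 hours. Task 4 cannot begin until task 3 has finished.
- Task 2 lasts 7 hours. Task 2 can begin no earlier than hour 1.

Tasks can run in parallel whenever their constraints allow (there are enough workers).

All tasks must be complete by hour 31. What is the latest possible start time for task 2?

Nothing follows task 1; the deadline of hour 31 is its only limit. It must start by 31 − 7 = hour 24.
To finish by hour 31, task 5 (duration 8) must start no later than hour 23.
Task 4 must finish in time for task 1 (must start by hour 24); task 5 (must start by hour 23). The tightest is hour 23, so task 4 must start by 23 − 4 = hour 19.
Task 6 has no dependents, so it just needs to finish by hour 31. Starting by 31 − 5 = hour 26 achieves that.
For task 3: task 4 (must start by hour 19); task 6 (must start by hour 26). The most restrictive is hour 19; with a 6-hour duration, task 3 must start by hour 13.
For task 2: task 3 (must start by hour 13); task 5 (must start by hour 23). The most restrictive is hour 13; with a 7-hour duration, task 2 must start by hour 6.

6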